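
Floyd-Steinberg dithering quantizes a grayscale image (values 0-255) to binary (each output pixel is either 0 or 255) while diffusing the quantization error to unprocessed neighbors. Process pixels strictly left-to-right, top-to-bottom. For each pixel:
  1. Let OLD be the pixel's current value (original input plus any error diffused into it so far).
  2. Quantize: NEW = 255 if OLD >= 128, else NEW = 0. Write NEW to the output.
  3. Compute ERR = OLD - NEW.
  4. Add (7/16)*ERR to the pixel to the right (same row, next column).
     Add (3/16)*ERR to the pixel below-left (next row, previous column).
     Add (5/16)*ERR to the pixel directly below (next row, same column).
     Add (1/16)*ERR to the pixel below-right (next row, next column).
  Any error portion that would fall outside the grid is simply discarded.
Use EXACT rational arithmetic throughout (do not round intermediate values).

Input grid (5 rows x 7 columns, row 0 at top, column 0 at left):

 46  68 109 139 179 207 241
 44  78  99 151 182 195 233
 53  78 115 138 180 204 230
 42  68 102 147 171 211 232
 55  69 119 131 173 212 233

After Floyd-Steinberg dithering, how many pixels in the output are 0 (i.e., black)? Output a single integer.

Answer: 15

Derivation:
(0,0): OLD=46 → NEW=0, ERR=46
(0,1): OLD=705/8 → NEW=0, ERR=705/8
(0,2): OLD=18887/128 → NEW=255, ERR=-13753/128
(0,3): OLD=188401/2048 → NEW=0, ERR=188401/2048
(0,4): OLD=7184279/32768 → NEW=255, ERR=-1171561/32768
(0,5): OLD=100326689/524288 → NEW=255, ERR=-33366751/524288
(0,6): OLD=1788087271/8388608 → NEW=255, ERR=-351007769/8388608
(1,0): OLD=9587/128 → NEW=0, ERR=9587/128
(1,1): OLD=123941/1024 → NEW=0, ERR=123941/1024
(1,2): OLD=4624649/32768 → NEW=255, ERR=-3731191/32768
(1,3): OLD=15271445/131072 → NEW=0, ERR=15271445/131072
(1,4): OLD=1808732639/8388608 → NEW=255, ERR=-330362401/8388608
(1,5): OLD=9918818575/67108864 → NEW=255, ERR=-7193941745/67108864
(1,6): OLD=181512997889/1073741824 → NEW=255, ERR=-92291167231/1073741824
(2,0): OLD=1623655/16384 → NEW=0, ERR=1623655/16384
(2,1): OLD=74716893/524288 → NEW=255, ERR=-58976547/524288
(2,2): OLD=500073943/8388608 → NEW=0, ERR=500073943/8388608
(2,3): OLD=12481577183/67108864 → NEW=255, ERR=-4631183137/67108864
(2,4): OLD=66938952463/536870912 → NEW=0, ERR=66938952463/536870912
(2,5): OLD=3547163419397/17179869184 → NEW=255, ERR=-833703222523/17179869184
(2,6): OLD=48161053574259/274877906944 → NEW=255, ERR=-21932812696461/274877906944
(3,0): OLD=435176695/8388608 → NEW=0, ERR=435176695/8388608
(3,1): OLD=4893225899/67108864 → NEW=0, ERR=4893225899/67108864
(3,2): OLD=71167328817/536870912 → NEW=255, ERR=-65734753743/536870912
(3,3): OLD=212537843271/2147483648 → NEW=0, ERR=212537843271/2147483648
(3,4): OLD=65929781154039/274877906944 → NEW=255, ERR=-4164085116681/274877906944
(3,5): OLD=400308632898005/2199023255552 → NEW=255, ERR=-160442297267755/2199023255552
(3,6): OLD=6055651723393355/35184372088832 → NEW=255, ERR=-2916363159258805/35184372088832
(4,0): OLD=91142545817/1073741824 → NEW=0, ERR=91142545817/1073741824
(4,1): OLD=1876160960837/17179869184 → NEW=0, ERR=1876160960837/17179869184
(4,2): OLD=41679611121963/274877906944 → NEW=255, ERR=-28414255148757/274877906944
(4,3): OLD=233560038670153/2199023255552 → NEW=0, ERR=233560038670153/2199023255552
(4,4): OLD=3645782548549003/17592186044416 → NEW=255, ERR=-840224892777077/17592186044416
(4,5): OLD=85464765472307083/562949953421312 → NEW=255, ERR=-58087472650127477/562949953421312
(4,6): OLD=1417682836962509117/9007199254740992 → NEW=255, ERR=-879152972996443843/9007199254740992
Output grid:
  Row 0: ..#.###  (3 black, running=3)
  Row 1: ..#.###  (3 black, running=6)
  Row 2: .#.#.##  (3 black, running=9)
  Row 3: ..#.###  (3 black, running=12)
  Row 4: ..#.###  (3 black, running=15)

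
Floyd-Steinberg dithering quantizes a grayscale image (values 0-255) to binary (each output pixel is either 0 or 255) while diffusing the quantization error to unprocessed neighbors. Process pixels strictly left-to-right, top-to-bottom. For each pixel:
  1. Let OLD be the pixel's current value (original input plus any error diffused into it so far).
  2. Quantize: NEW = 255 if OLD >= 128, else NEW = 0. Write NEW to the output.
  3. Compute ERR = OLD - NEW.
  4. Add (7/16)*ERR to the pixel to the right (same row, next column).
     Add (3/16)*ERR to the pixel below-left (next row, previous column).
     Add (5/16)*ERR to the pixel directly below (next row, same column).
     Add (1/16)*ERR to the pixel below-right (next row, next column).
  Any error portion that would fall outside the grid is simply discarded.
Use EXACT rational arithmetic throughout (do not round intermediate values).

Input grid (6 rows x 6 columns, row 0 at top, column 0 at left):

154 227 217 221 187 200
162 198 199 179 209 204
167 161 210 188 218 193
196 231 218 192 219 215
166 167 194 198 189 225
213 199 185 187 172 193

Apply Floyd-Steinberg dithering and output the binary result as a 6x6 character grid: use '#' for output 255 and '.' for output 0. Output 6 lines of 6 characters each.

Answer: ######
.##.##
#.###.
###.##
#.####
###.##

Derivation:
(0,0): OLD=154 → NEW=255, ERR=-101
(0,1): OLD=2925/16 → NEW=255, ERR=-1155/16
(0,2): OLD=47467/256 → NEW=255, ERR=-17813/256
(0,3): OLD=780525/4096 → NEW=255, ERR=-263955/4096
(0,4): OLD=10407547/65536 → NEW=255, ERR=-6304133/65536
(0,5): OLD=165586269/1048576 → NEW=255, ERR=-101800611/1048576
(1,0): OLD=29927/256 → NEW=0, ERR=29927/256
(1,1): OLD=424401/2048 → NEW=255, ERR=-97839/2048
(1,2): OLD=9159333/65536 → NEW=255, ERR=-7552347/65536
(1,3): OLD=22559937/262144 → NEW=0, ERR=22559937/262144
(1,4): OLD=3260811427/16777216 → NEW=255, ERR=-1017378653/16777216
(1,5): OLD=37881275525/268435456 → NEW=255, ERR=-30569765755/268435456
(2,0): OLD=6375819/32768 → NEW=255, ERR=-1980021/32768
(2,1): OLD=110450473/1048576 → NEW=0, ERR=110450473/1048576
(2,2): OLD=3912806587/16777216 → NEW=255, ERR=-365383493/16777216
(2,3): OLD=25070912163/134217728 → NEW=255, ERR=-9154608477/134217728
(2,4): OLD=658140137833/4294967296 → NEW=255, ERR=-437076522647/4294967296
(2,5): OLD=7497293155951/68719476736 → NEW=0, ERR=7497293155951/68719476736
(3,0): OLD=3302882395/16777216 → NEW=255, ERR=-975307685/16777216
(3,1): OLD=30953776575/134217728 → NEW=255, ERR=-3271744065/134217728
(3,2): OLD=208653861101/1073741824 → NEW=255, ERR=-65150304019/1073741824
(3,3): OLD=8500425922311/68719476736 → NEW=0, ERR=8500425922311/68719476736
(3,4): OLD=141567313027495/549755813888 → NEW=255, ERR=1379580486055/549755813888
(3,5): OLD=2144762994516329/8796093022208 → NEW=255, ERR=-98240726146711/8796093022208
(4,0): OLD=307654745973/2147483648 → NEW=255, ERR=-239953584267/2147483648
(4,1): OLD=3280920484593/34359738368 → NEW=0, ERR=3280920484593/34359738368
(4,2): OLD=262216190092419/1099511627776 → NEW=255, ERR=-18159274990461/1099511627776
(4,3): OLD=3977735557246895/17592186044416 → NEW=255, ERR=-508271884079185/17592186044416
(4,4): OLD=51448264966759839/281474976710656 → NEW=255, ERR=-20327854094457441/281474976710656
(4,5): OLD=856002766522545913/4503599627370496 → NEW=255, ERR=-292415138456930567/4503599627370496
(5,0): OLD=107744463070563/549755813888 → NEW=255, ERR=-32443269470877/549755813888
(5,1): OLD=3394252467665299/17592186044416 → NEW=255, ERR=-1091754973660781/17592186044416
(5,2): OLD=21566429756241537/140737488355328 → NEW=255, ERR=-14321629774367103/140737488355328
(5,3): OLD=535376226069878171/4503599627370496 → NEW=0, ERR=535376226069878171/4503599627370496
(5,4): OLD=1688493551470136731/9007199254740992 → NEW=255, ERR=-608342258488816229/9007199254740992
(5,5): OLD=19981192773626525911/144115188075855872 → NEW=255, ERR=-16768180185716721449/144115188075855872
Row 0: ######
Row 1: .##.##
Row 2: #.###.
Row 3: ###.##
Row 4: #.####
Row 5: ###.##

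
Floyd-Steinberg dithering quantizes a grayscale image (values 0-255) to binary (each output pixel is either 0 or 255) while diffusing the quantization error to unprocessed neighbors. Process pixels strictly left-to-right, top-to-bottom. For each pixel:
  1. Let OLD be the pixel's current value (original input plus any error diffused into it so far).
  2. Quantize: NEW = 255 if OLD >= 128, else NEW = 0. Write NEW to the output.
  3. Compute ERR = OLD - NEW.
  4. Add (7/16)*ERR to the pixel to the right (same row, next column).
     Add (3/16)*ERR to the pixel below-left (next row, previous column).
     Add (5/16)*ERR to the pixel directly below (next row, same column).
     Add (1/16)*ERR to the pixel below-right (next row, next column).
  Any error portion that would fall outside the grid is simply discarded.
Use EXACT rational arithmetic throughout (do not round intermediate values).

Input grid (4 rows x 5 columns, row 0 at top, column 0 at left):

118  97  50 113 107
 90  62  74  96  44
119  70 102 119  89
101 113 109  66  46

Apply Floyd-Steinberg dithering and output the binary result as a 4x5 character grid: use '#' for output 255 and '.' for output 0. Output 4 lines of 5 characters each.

Answer: .#..#
...#.
#.#..
.#..#

Derivation:
(0,0): OLD=118 → NEW=0, ERR=118
(0,1): OLD=1189/8 → NEW=255, ERR=-851/8
(0,2): OLD=443/128 → NEW=0, ERR=443/128
(0,3): OLD=234525/2048 → NEW=0, ERR=234525/2048
(0,4): OLD=5147851/32768 → NEW=255, ERR=-3207989/32768
(1,0): OLD=13687/128 → NEW=0, ERR=13687/128
(1,1): OLD=85569/1024 → NEW=0, ERR=85569/1024
(1,2): OLD=4143957/32768 → NEW=0, ERR=4143957/32768
(1,3): OLD=22147697/131072 → NEW=255, ERR=-11275663/131072
(1,4): OLD=-35805133/2097152 → NEW=0, ERR=-35805133/2097152
(2,0): OLD=2753883/16384 → NEW=255, ERR=-1424037/16384
(2,1): OLD=46390425/524288 → NEW=0, ERR=46390425/524288
(2,2): OLD=1420390923/8388608 → NEW=255, ERR=-718704117/8388608
(2,3): OLD=7963960049/134217728 → NEW=0, ERR=7963960049/134217728
(2,4): OLD=223869843543/2147483648 → NEW=0, ERR=223869843543/2147483648
(3,0): OLD=758574763/8388608 → NEW=0, ERR=758574763/8388608
(3,1): OLD=10651320655/67108864 → NEW=255, ERR=-6461439665/67108864
(3,2): OLD=121887061909/2147483648 → NEW=0, ERR=121887061909/2147483648
(3,3): OLD=530711280781/4294967296 → NEW=0, ERR=530711280781/4294967296
(3,4): OLD=9369620052321/68719476736 → NEW=255, ERR=-8153846515359/68719476736
Row 0: .#..#
Row 1: ...#.
Row 2: #.#..
Row 3: .#..#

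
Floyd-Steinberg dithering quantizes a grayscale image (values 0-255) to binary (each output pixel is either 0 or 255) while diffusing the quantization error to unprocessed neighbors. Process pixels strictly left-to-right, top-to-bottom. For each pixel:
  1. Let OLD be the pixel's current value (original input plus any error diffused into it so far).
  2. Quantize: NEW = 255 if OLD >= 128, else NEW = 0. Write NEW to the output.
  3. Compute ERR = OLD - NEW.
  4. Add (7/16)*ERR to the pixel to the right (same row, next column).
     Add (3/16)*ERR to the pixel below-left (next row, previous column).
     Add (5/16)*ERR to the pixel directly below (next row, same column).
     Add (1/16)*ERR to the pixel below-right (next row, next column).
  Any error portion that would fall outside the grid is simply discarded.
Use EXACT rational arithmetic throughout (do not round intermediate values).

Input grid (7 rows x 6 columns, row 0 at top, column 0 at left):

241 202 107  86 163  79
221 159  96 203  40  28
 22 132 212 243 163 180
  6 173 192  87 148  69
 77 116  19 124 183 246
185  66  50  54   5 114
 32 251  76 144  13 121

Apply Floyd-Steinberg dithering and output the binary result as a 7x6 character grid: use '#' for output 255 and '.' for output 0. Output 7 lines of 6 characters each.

Answer: ##..#.
##.#..
..####
.##.#.
...#.#
#....#
.###..

Derivation:
(0,0): OLD=241 → NEW=255, ERR=-14
(0,1): OLD=1567/8 → NEW=255, ERR=-473/8
(0,2): OLD=10385/128 → NEW=0, ERR=10385/128
(0,3): OLD=248823/2048 → NEW=0, ERR=248823/2048
(0,4): OLD=7082945/32768 → NEW=255, ERR=-1272895/32768
(0,5): OLD=32508487/524288 → NEW=0, ERR=32508487/524288
(1,0): OLD=26309/128 → NEW=255, ERR=-6331/128
(1,1): OLD=136419/1024 → NEW=255, ERR=-124701/1024
(1,2): OLD=2856095/32768 → NEW=0, ERR=2856095/32768
(1,3): OLD=36292211/131072 → NEW=255, ERR=2868851/131072
(1,4): OLD=475264697/8388608 → NEW=0, ERR=475264697/8388608
(1,5): OLD=9359767103/134217728 → NEW=0, ERR=9359767103/134217728
(2,0): OLD=-266895/16384 → NEW=0, ERR=-266895/16384
(2,1): OLD=52464875/524288 → NEW=0, ERR=52464875/524288
(2,2): OLD=2344705921/8388608 → NEW=255, ERR=205610881/8388608
(2,3): OLD=18564585401/67108864 → NEW=255, ERR=1451825081/67108864
(2,4): OLD=439403566251/2147483648 → NEW=255, ERR=-108204763989/2147483648
(2,5): OLD=6297768688989/34359738368 → NEW=255, ERR=-2463964594851/34359738368
(3,0): OLD=165023073/8388608 → NEW=0, ERR=165023073/8388608
(3,1): OLD=14526100429/67108864 → NEW=255, ERR=-2586659891/67108864
(3,2): OLD=103673612727/536870912 → NEW=255, ERR=-33228469833/536870912
(3,3): OLD=2019214189221/34359738368 → NEW=0, ERR=2019214189221/34359738368
(3,4): OLD=40096709658885/274877906944 → NEW=255, ERR=-29997156611835/274877906944
(3,5): OLD=-18923680601301/4398046511104 → NEW=0, ERR=-18923680601301/4398046511104
(4,0): OLD=81519063695/1073741824 → NEW=0, ERR=81519063695/1073741824
(4,1): OLD=2178317614275/17179869184 → NEW=0, ERR=2178317614275/17179869184
(4,2): OLD=35041969420633/549755813888 → NEW=0, ERR=35041969420633/549755813888
(4,3): OLD=1283537563055901/8796093022208 → NEW=255, ERR=-959466157607139/8796093022208
(4,4): OLD=14642528956714221/140737488355328 → NEW=0, ERR=14642528956714221/140737488355328
(4,5): OLD=638054123782102875/2251799813685248 → NEW=255, ERR=63845171292364635/2251799813685248
(5,0): OLD=63908890723065/274877906944 → NEW=255, ERR=-6184975547655/274877906944
(5,1): OLD=989346968956297/8796093022208 → NEW=0, ERR=989346968956297/8796093022208
(5,2): OLD=7501280449899251/70368744177664 → NEW=0, ERR=7501280449899251/70368744177664
(5,3): OLD=202756154670846497/2251799813685248 → NEW=0, ERR=202756154670846497/2251799813685248
(5,4): OLD=339593945232193665/4503599627370496 → NEW=0, ERR=339593945232193665/4503599627370496
(5,5): OLD=11698735976487641781/72057594037927936 → NEW=255, ERR=-6675950503183981899/72057594037927936
(6,0): OLD=6482044446614587/140737488355328 → NEW=0, ERR=6482044446614587/140737488355328
(6,1): OLD=731564797096799263/2251799813685248 → NEW=255, ERR=157355844607061023/2251799813685248
(6,2): OLD=1475356411434980103/9007199254740992 → NEW=255, ERR=-821479398523972857/9007199254740992
(6,3): OLD=22055081955652631627/144115188075855872 → NEW=255, ERR=-14694291003690615733/144115188075855872
(6,4): OLD=-45628355789075017941/2305843009213693952 → NEW=0, ERR=-45628355789075017941/2305843009213693952
(6,5): OLD=3250433594763632418125/36893488147419103232 → NEW=0, ERR=3250433594763632418125/36893488147419103232
Row 0: ##..#.
Row 1: ##.#..
Row 2: ..####
Row 3: .##.#.
Row 4: ...#.#
Row 5: #....#
Row 6: .###..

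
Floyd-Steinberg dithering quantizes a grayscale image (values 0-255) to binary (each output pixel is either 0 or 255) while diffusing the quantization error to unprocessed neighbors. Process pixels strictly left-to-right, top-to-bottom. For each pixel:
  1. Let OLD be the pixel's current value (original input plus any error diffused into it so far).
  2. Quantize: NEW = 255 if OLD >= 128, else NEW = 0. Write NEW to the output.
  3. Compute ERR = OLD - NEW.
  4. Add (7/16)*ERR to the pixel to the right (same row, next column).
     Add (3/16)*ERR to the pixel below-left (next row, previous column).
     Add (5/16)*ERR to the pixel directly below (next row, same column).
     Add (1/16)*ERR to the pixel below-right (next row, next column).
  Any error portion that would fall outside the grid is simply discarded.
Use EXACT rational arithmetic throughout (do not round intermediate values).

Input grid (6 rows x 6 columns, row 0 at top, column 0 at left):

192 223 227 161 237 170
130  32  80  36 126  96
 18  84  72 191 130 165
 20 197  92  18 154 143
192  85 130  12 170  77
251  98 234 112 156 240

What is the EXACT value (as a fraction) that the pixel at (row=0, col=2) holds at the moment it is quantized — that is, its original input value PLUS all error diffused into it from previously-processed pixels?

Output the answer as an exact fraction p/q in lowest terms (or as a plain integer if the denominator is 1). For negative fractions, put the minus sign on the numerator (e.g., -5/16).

Answer: 51441/256

Derivation:
(0,0): OLD=192 → NEW=255, ERR=-63
(0,1): OLD=3127/16 → NEW=255, ERR=-953/16
(0,2): OLD=51441/256 → NEW=255, ERR=-13839/256
Target (0,2): original=227, with diffused error = 51441/256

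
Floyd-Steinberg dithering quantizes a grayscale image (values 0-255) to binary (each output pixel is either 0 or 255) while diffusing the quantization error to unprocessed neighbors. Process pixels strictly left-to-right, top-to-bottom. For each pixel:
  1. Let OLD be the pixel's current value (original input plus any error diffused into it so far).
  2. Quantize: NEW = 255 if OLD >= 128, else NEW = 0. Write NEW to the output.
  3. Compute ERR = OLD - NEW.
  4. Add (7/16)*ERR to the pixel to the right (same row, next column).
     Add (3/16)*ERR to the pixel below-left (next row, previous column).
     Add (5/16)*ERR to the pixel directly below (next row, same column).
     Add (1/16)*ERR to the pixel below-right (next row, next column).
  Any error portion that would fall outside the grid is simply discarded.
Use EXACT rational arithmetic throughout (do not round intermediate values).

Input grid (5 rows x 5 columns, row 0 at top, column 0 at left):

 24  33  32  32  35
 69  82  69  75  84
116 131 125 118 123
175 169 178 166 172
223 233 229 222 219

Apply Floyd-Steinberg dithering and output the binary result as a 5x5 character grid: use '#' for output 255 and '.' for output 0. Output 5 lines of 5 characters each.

(0,0): OLD=24 → NEW=0, ERR=24
(0,1): OLD=87/2 → NEW=0, ERR=87/2
(0,2): OLD=1633/32 → NEW=0, ERR=1633/32
(0,3): OLD=27815/512 → NEW=0, ERR=27815/512
(0,4): OLD=481425/8192 → NEW=0, ERR=481425/8192
(1,0): OLD=2709/32 → NEW=0, ERR=2709/32
(1,1): OLD=36787/256 → NEW=255, ERR=-28493/256
(1,2): OLD=402703/8192 → NEW=0, ERR=402703/8192
(1,3): OLD=4184211/32768 → NEW=0, ERR=4184211/32768
(1,4): OLD=84738329/524288 → NEW=255, ERR=-48955111/524288
(2,0): OLD=498017/4096 → NEW=0, ERR=498017/4096
(2,1): OLD=21485403/131072 → NEW=255, ERR=-11937957/131072
(2,2): OLD=246416657/2097152 → NEW=0, ERR=246416657/2097152
(2,3): OLD=6538917731/33554432 → NEW=255, ERR=-2017462429/33554432
(2,4): OLD=40531881717/536870912 → NEW=0, ERR=40531881717/536870912
(3,0): OLD=410870449/2097152 → NEW=255, ERR=-123903311/2097152
(3,1): OLD=2421286973/16777216 → NEW=255, ERR=-1856903107/16777216
(3,2): OLD=80171207119/536870912 → NEW=255, ERR=-56730875441/536870912
(3,3): OLD=131511791151/1073741824 → NEW=0, ERR=131511791151/1073741824
(3,4): OLD=4216280057147/17179869184 → NEW=255, ERR=-164586584773/17179869184
(4,0): OLD=49334264927/268435456 → NEW=255, ERR=-19116776353/268435456
(4,1): OLD=1234803519935/8589934592 → NEW=255, ERR=-955629801025/8589934592
(4,2): OLD=22451190299473/137438953472 → NEW=255, ERR=-12595742835887/137438953472
(4,3): OLD=465707327070527/2199023255552 → NEW=255, ERR=-95043603095233/2199023255552
(4,4): OLD=7204072999810105/35184372088832 → NEW=255, ERR=-1767941882842055/35184372088832
Row 0: .....
Row 1: .#..#
Row 2: .#.#.
Row 3: ###.#
Row 4: #####

Answer: .....
.#..#
.#.#.
###.#
#####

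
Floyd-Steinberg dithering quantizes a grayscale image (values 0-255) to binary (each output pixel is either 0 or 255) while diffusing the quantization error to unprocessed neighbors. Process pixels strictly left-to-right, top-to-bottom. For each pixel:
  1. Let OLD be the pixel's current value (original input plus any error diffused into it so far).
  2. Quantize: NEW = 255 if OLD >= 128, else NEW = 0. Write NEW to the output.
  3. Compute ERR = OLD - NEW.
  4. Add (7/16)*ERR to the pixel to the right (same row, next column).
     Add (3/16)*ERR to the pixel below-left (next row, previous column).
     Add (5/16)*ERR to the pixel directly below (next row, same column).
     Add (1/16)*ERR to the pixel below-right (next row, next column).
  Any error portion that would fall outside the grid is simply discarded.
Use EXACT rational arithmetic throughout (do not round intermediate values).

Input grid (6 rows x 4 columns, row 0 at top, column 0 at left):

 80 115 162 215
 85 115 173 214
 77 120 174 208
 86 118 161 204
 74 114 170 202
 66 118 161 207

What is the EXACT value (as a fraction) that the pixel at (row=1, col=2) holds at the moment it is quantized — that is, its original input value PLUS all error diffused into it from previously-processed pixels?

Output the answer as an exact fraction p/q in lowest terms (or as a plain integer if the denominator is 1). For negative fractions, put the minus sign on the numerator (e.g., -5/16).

Answer: 647647/4096

Derivation:
(0,0): OLD=80 → NEW=0, ERR=80
(0,1): OLD=150 → NEW=255, ERR=-105
(0,2): OLD=1857/16 → NEW=0, ERR=1857/16
(0,3): OLD=68039/256 → NEW=255, ERR=2759/256
(1,0): OLD=1445/16 → NEW=0, ERR=1445/16
(1,1): OLD=19003/128 → NEW=255, ERR=-13637/128
(1,2): OLD=647647/4096 → NEW=255, ERR=-396833/4096
Target (1,2): original=173, with diffused error = 647647/4096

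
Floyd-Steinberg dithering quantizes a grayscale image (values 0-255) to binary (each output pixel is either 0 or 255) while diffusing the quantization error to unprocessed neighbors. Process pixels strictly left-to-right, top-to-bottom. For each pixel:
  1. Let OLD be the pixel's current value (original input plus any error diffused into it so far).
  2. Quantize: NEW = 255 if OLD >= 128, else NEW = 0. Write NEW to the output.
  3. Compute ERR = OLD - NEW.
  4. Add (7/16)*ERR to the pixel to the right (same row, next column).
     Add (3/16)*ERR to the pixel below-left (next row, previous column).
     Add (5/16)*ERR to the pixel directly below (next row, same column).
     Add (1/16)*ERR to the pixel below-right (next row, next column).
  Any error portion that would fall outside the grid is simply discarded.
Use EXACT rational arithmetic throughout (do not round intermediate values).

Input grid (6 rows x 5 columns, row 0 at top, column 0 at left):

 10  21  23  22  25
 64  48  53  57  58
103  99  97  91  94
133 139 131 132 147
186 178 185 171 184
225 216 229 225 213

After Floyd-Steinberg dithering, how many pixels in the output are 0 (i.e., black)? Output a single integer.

(0,0): OLD=10 → NEW=0, ERR=10
(0,1): OLD=203/8 → NEW=0, ERR=203/8
(0,2): OLD=4365/128 → NEW=0, ERR=4365/128
(0,3): OLD=75611/2048 → NEW=0, ERR=75611/2048
(0,4): OLD=1348477/32768 → NEW=0, ERR=1348477/32768
(1,0): OLD=9201/128 → NEW=0, ERR=9201/128
(1,1): OLD=96663/1024 → NEW=0, ERR=96663/1024
(1,2): OLD=3717987/32768 → NEW=0, ERR=3717987/32768
(1,3): OLD=16780519/131072 → NEW=255, ERR=-16642841/131072
(1,4): OLD=36943573/2097152 → NEW=0, ERR=36943573/2097152
(2,0): OLD=2345581/16384 → NEW=255, ERR=-1832339/16384
(2,1): OLD=55227263/524288 → NEW=0, ERR=55227263/524288
(2,2): OLD=1347502141/8388608 → NEW=255, ERR=-791592899/8388608
(2,3): OLD=2742081383/134217728 → NEW=0, ERR=2742081383/134217728
(2,4): OLD=215837706769/2147483648 → NEW=0, ERR=215837706769/2147483648
(3,0): OLD=988192413/8388608 → NEW=0, ERR=988192413/8388608
(3,1): OLD=13339427929/67108864 → NEW=255, ERR=-3773332391/67108864
(3,2): OLD=187530695971/2147483648 → NEW=0, ERR=187530695971/2147483648
(3,3): OLD=814054023147/4294967296 → NEW=255, ERR=-281162637333/4294967296
(3,4): OLD=10379748290807/68719476736 → NEW=255, ERR=-7143718276873/68719476736
(4,0): OLD=227923678611/1073741824 → NEW=255, ERR=-45880486509/1073741824
(4,1): OLD=5685542781459/34359738368 → NEW=255, ERR=-3076190502381/34359738368
(4,2): OLD=86494098250109/549755813888 → NEW=255, ERR=-53693634291331/549755813888
(4,3): OLD=824890998388755/8796093022208 → NEW=0, ERR=824890998388755/8796093022208
(4,4): OLD=26522134067644933/140737488355328 → NEW=255, ERR=-9365925462963707/140737488355328
(5,0): OLD=107125608776217/549755813888 → NEW=255, ERR=-33062123765223/549755813888
(5,1): OLD=618927137141643/4398046511104 → NEW=255, ERR=-502574723189877/4398046511104
(5,2): OLD=22584516191962083/140737488355328 → NEW=255, ERR=-13303543338646557/140737488355328
(5,3): OLD=109419521953070861/562949953421312 → NEW=255, ERR=-34132716169363699/562949953421312
(5,4): OLD=1545078942711891583/9007199254740992 → NEW=255, ERR=-751756867247061377/9007199254740992
Output grid:
  Row 0: .....  (5 black, running=5)
  Row 1: ...#.  (4 black, running=9)
  Row 2: #.#..  (3 black, running=12)
  Row 3: .#.##  (2 black, running=14)
  Row 4: ###.#  (1 black, running=15)
  Row 5: #####  (0 black, running=15)

Answer: 15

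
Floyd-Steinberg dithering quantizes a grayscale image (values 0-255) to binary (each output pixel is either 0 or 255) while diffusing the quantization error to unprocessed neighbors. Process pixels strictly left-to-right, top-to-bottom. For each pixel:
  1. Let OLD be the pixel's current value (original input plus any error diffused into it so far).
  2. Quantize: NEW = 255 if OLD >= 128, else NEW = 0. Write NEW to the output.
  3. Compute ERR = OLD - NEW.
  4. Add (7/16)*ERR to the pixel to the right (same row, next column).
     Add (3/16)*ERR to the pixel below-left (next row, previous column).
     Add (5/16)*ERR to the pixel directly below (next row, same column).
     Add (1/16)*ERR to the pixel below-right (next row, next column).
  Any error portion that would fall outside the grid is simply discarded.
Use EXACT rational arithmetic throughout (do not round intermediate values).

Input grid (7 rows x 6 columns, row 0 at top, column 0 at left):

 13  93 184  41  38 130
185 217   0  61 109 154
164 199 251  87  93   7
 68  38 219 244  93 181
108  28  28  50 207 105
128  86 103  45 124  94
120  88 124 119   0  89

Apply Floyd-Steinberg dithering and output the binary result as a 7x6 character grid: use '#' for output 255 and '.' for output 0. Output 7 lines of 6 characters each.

(0,0): OLD=13 → NEW=0, ERR=13
(0,1): OLD=1579/16 → NEW=0, ERR=1579/16
(0,2): OLD=58157/256 → NEW=255, ERR=-7123/256
(0,3): OLD=118075/4096 → NEW=0, ERR=118075/4096
(0,4): OLD=3316893/65536 → NEW=0, ERR=3316893/65536
(0,5): OLD=159533131/1048576 → NEW=255, ERR=-107853749/1048576
(1,0): OLD=53137/256 → NEW=255, ERR=-12143/256
(1,1): OLD=456055/2048 → NEW=255, ERR=-66185/2048
(1,2): OLD=-737981/65536 → NEW=0, ERR=-737981/65536
(1,3): OLD=19092615/262144 → NEW=0, ERR=19092615/262144
(1,4): OLD=2335327157/16777216 → NEW=255, ERR=-1942862923/16777216
(1,5): OLD=19959844451/268435456 → NEW=0, ERR=19959844451/268435456
(2,0): OLD=4689677/32768 → NEW=255, ERR=-3666163/32768
(2,1): OLD=141428191/1048576 → NEW=255, ERR=-125958689/1048576
(2,2): OLD=3465556573/16777216 → NEW=255, ERR=-812633507/16777216
(2,3): OLD=8878787509/134217728 → NEW=0, ERR=8878787509/134217728
(2,4): OLD=447736320927/4294967296 → NEW=0, ERR=447736320927/4294967296
(2,5): OLD=4714605231433/68719476736 → NEW=0, ERR=4714605231433/68719476736
(3,0): OLD=176388541/16777216 → NEW=0, ERR=176388541/16777216
(3,1): OLD=-1478201991/134217728 → NEW=0, ERR=-1478201991/134217728
(3,2): OLD=218979907515/1073741824 → NEW=255, ERR=-54824257605/1073741824
(3,3): OLD=17788253897073/68719476736 → NEW=255, ERR=264787329393/68719476736
(3,4): OLD=79308376630993/549755813888 → NEW=255, ERR=-60879355910447/549755813888
(3,5): OLD=1411831803982495/8796093022208 → NEW=255, ERR=-831171916680545/8796093022208
(4,0): OLD=234549169651/2147483648 → NEW=0, ERR=234549169651/2147483648
(4,1): OLD=2179292890199/34359738368 → NEW=0, ERR=2179292890199/34359738368
(4,2): OLD=43790186175701/1099511627776 → NEW=0, ERR=43790186175701/1099511627776
(4,3): OLD=785907416551945/17592186044416 → NEW=0, ERR=785907416551945/17592186044416
(4,4): OLD=49106729205539225/281474976710656 → NEW=255, ERR=-22669389855678055/281474976710656
(4,5): OLD=150034494989119631/4503599627370496 → NEW=0, ERR=150034494989119631/4503599627370496
(5,0): OLD=95670556420341/549755813888 → NEW=255, ERR=-44517176121099/549755813888
(5,1): OLD=1489834129944645/17592186044416 → NEW=0, ERR=1489834129944645/17592186044416
(5,2): OLD=23198748307151943/140737488355328 → NEW=255, ERR=-12689311223456697/140737488355328
(5,3): OLD=31086337521379453/4503599627370496 → NEW=0, ERR=31086337521379453/4503599627370496
(5,4): OLD=998811327312891581/9007199254740992 → NEW=0, ERR=998811327312891581/9007199254740992
(5,5): OLD=21313431444830191585/144115188075855872 → NEW=255, ERR=-15435941514513055775/144115188075855872
(6,0): OLD=31123751415736815/281474976710656 → NEW=0, ERR=31123751415736815/281474976710656
(6,1): OLD=634441095999590083/4503599627370496 → NEW=255, ERR=-513976808979886397/4503599627370496
(6,2): OLD=945417687980188811/18014398509481984 → NEW=0, ERR=945417687980188811/18014398509481984
(6,3): OLD=45907701455617500543/288230376151711744 → NEW=255, ERR=-27591044463068994177/288230376151711744
(6,4): OLD=-123953622357130355937/4611686018427387904 → NEW=0, ERR=-123953622357130355937/4611686018427387904
(6,5): OLD=3741006291002799449209/73786976294838206464 → NEW=0, ERR=3741006291002799449209/73786976294838206464
Row 0: ..#..#
Row 1: ##..#.
Row 2: ###...
Row 3: ..####
Row 4: ....#.
Row 5: #.#..#
Row 6: .#.#..

Answer: ..#..#
##..#.
###...
..####
....#.
#.#..#
.#.#..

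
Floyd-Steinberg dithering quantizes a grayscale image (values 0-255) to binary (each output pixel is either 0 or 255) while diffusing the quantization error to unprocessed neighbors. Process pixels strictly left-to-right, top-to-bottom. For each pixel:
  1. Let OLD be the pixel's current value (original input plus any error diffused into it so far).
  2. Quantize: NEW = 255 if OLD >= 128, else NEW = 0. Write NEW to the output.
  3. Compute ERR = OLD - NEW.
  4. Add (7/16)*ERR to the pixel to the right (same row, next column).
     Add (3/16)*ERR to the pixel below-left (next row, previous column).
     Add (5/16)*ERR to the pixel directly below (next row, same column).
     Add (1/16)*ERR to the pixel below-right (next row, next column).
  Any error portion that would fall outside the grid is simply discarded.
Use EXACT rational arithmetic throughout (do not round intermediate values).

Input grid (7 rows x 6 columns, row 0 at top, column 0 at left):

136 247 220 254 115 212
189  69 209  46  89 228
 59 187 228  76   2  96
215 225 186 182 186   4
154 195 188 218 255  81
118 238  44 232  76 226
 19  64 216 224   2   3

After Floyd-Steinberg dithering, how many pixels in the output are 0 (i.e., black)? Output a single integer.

Answer: 17

Derivation:
(0,0): OLD=136 → NEW=255, ERR=-119
(0,1): OLD=3119/16 → NEW=255, ERR=-961/16
(0,2): OLD=49593/256 → NEW=255, ERR=-15687/256
(0,3): OLD=930575/4096 → NEW=255, ERR=-113905/4096
(0,4): OLD=6739305/65536 → NEW=0, ERR=6739305/65536
(0,5): OLD=269473247/1048576 → NEW=255, ERR=2086367/1048576
(1,0): OLD=35981/256 → NEW=255, ERR=-29299/256
(1,1): OLD=-38437/2048 → NEW=0, ERR=-38437/2048
(1,2): OLD=11316215/65536 → NEW=255, ERR=-5395465/65536
(1,3): OLD=4388971/262144 → NEW=0, ERR=4388971/262144
(1,4): OLD=2132307233/16777216 → NEW=0, ERR=2132307233/16777216
(1,5): OLD=78021606039/268435456 → NEW=255, ERR=9570564759/268435456
(2,0): OLD=646041/32768 → NEW=0, ERR=646041/32768
(2,1): OLD=175291427/1048576 → NEW=255, ERR=-92095453/1048576
(2,2): OLD=2781887785/16777216 → NEW=255, ERR=-1496302295/16777216
(2,3): OLD=8173565985/134217728 → NEW=0, ERR=8173565985/134217728
(2,4): OLD=326810437603/4294967296 → NEW=0, ERR=326810437603/4294967296
(2,5): OLD=10196258662245/68719476736 → NEW=255, ERR=-7327207905435/68719476736
(3,0): OLD=3434181641/16777216 → NEW=255, ERR=-844008439/16777216
(3,1): OLD=21482074197/134217728 → NEW=255, ERR=-12743446443/134217728
(3,2): OLD=131554110799/1073741824 → NEW=0, ERR=131554110799/1073741824
(3,3): OLD=18095608351213/68719476736 → NEW=255, ERR=572141783533/68719476736
(3,4): OLD=108431116163661/549755813888 → NEW=255, ERR=-31756616377779/549755813888
(3,5): OLD=-438368522759837/8796093022208 → NEW=0, ERR=-438368522759837/8796093022208
(4,0): OLD=258721804903/2147483648 → NEW=0, ERR=258721804903/2147483648
(4,1): OLD=8173017485243/34359738368 → NEW=255, ERR=-588715798597/34359738368
(4,2): OLD=235755261068993/1099511627776 → NEW=255, ERR=-44620204013887/1099511627776
(4,3): OLD=3512698183459621/17592186044416 → NEW=255, ERR=-973309257866459/17592186044416
(4,4): OLD=57398152795732853/281474976710656 → NEW=255, ERR=-14377966265484427/281474976710656
(4,5): OLD=177747454731622419/4503599627370496 → NEW=0, ERR=177747454731622419/4503599627370496
(5,0): OLD=83802783035233/549755813888 → NEW=255, ERR=-56384949506207/549755813888
(5,1): OLD=3301961409777265/17592186044416 → NEW=255, ERR=-1184046031548815/17592186044416
(5,2): OLD=-1347194914582421/140737488355328 → NEW=0, ERR=-1347194914582421/140737488355328
(5,3): OLD=893552973092476105/4503599627370496 → NEW=255, ERR=-254864931887000375/4503599627370496
(5,4): OLD=353270064576977513/9007199254740992 → NEW=0, ERR=353270064576977513/9007199254740992
(5,5): OLD=36360302584002992189/144115188075855872 → NEW=255, ERR=-389070375340255171/144115188075855872
(6,0): OLD=-7225705458137101/281474976710656 → NEW=0, ERR=-7225705458137101/281474976710656
(6,1): OLD=105974491786174327/4503599627370496 → NEW=0, ERR=105974491786174327/4503599627370496
(6,2): OLD=3755749997156242335/18014398509481984 → NEW=255, ERR=-837921622761663585/18014398509481984
(6,3): OLD=55548033699307093251/288230376151711744 → NEW=255, ERR=-17950712219379401469/288230376151711744
(6,4): OLD=-78554181059294187421/4611686018427387904 → NEW=0, ERR=-78554181059294187421/4611686018427387904
(6,5): OLD=-209895325521573033259/73786976294838206464 → NEW=0, ERR=-209895325521573033259/73786976294838206464
Output grid:
  Row 0: ####.#  (1 black, running=1)
  Row 1: #.#..#  (3 black, running=4)
  Row 2: .##..#  (3 black, running=7)
  Row 3: ##.##.  (2 black, running=9)
  Row 4: .####.  (2 black, running=11)
  Row 5: ##.#.#  (2 black, running=13)
  Row 6: ..##..  (4 black, running=17)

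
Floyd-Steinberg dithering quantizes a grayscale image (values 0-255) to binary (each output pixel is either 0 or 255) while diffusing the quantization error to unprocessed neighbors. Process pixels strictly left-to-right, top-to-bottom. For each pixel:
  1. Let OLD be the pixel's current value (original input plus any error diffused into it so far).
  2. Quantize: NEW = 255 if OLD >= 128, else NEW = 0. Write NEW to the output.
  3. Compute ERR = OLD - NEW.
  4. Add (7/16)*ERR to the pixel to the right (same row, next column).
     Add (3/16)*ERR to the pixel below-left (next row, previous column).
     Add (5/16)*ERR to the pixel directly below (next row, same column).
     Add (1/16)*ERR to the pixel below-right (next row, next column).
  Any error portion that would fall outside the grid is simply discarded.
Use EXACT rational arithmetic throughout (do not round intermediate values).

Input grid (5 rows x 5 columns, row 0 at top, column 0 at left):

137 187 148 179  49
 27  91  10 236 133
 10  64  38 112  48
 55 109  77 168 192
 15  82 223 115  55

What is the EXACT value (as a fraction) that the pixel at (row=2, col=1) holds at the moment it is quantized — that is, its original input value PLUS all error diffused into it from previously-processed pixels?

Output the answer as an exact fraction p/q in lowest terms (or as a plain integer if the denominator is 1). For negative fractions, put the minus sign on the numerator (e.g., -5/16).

Answer: 47535767/524288

Derivation:
(0,0): OLD=137 → NEW=255, ERR=-118
(0,1): OLD=1083/8 → NEW=255, ERR=-957/8
(0,2): OLD=12245/128 → NEW=0, ERR=12245/128
(0,3): OLD=452307/2048 → NEW=255, ERR=-69933/2048
(0,4): OLD=1116101/32768 → NEW=0, ERR=1116101/32768
(1,0): OLD=-4135/128 → NEW=0, ERR=-4135/128
(1,1): OLD=51247/1024 → NEW=0, ERR=51247/1024
(1,2): OLD=1569947/32768 → NEW=0, ERR=1569947/32768
(1,3): OLD=33902495/131072 → NEW=255, ERR=479135/131072
(1,4): OLD=300121469/2097152 → NEW=255, ERR=-234652291/2097152
(2,0): OLD=152181/16384 → NEW=0, ERR=152181/16384
(2,1): OLD=47535767/524288 → NEW=0, ERR=47535767/524288
Target (2,1): original=64, with diffused error = 47535767/524288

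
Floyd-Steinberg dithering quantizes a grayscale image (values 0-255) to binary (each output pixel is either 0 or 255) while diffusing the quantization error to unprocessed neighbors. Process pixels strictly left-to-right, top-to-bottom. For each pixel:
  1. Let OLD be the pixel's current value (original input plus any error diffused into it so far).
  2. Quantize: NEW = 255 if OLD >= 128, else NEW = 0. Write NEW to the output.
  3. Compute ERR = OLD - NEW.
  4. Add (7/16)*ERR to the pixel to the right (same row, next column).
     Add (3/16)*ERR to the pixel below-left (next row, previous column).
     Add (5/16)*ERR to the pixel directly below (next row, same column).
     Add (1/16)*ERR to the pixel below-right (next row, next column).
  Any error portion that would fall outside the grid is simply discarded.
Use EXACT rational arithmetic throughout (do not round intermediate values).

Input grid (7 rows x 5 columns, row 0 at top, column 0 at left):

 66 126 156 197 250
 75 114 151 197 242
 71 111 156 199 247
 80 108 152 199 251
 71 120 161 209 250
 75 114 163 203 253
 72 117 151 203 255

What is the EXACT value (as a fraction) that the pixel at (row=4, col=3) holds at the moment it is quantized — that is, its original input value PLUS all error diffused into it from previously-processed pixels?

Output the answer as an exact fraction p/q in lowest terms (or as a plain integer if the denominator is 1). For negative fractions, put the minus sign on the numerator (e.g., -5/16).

Answer: 1595388139619463/8796093022208

Derivation:
(0,0): OLD=66 → NEW=0, ERR=66
(0,1): OLD=1239/8 → NEW=255, ERR=-801/8
(0,2): OLD=14361/128 → NEW=0, ERR=14361/128
(0,3): OLD=503983/2048 → NEW=255, ERR=-18257/2048
(0,4): OLD=8064201/32768 → NEW=255, ERR=-291639/32768
(1,0): OLD=9837/128 → NEW=0, ERR=9837/128
(1,1): OLD=144891/1024 → NEW=255, ERR=-116229/1024
(1,2): OLD=4209815/32768 → NEW=255, ERR=-4146025/32768
(1,3): OLD=18900875/131072 → NEW=255, ERR=-14522485/131072
(1,4): OLD=398852161/2097152 → NEW=255, ERR=-135921599/2097152
(2,0): OLD=1208057/16384 → NEW=0, ERR=1208057/16384
(2,1): OLD=46592323/524288 → NEW=0, ERR=46592323/524288
(2,2): OLD=1069308041/8388608 → NEW=0, ERR=1069308041/8388608
(2,3): OLD=26854847371/134217728 → NEW=255, ERR=-7370673269/134217728
(2,4): OLD=420467811853/2147483648 → NEW=255, ERR=-127140518387/2147483648
(3,0): OLD=1004154729/8388608 → NEW=0, ERR=1004154729/8388608
(3,1): OLD=14539216437/67108864 → NEW=255, ERR=-2573543883/67108864
(3,2): OLD=365748158295/2147483648 → NEW=255, ERR=-181860171945/2147483648
(3,3): OLD=608404271679/4294967296 → NEW=255, ERR=-486812388801/4294967296
(3,4): OLD=12333635210651/68719476736 → NEW=255, ERR=-5189831357029/68719476736
(4,0): OLD=108681227015/1073741824 → NEW=0, ERR=108681227015/1073741824
(4,1): OLD=4944421855879/34359738368 → NEW=255, ERR=-3817311427961/34359738368
(4,2): OLD=34239540485321/549755813888 → NEW=0, ERR=34239540485321/549755813888
(4,3): OLD=1595388139619463/8796093022208 → NEW=255, ERR=-647615581043577/8796093022208
Target (4,3): original=209, with diffused error = 1595388139619463/8796093022208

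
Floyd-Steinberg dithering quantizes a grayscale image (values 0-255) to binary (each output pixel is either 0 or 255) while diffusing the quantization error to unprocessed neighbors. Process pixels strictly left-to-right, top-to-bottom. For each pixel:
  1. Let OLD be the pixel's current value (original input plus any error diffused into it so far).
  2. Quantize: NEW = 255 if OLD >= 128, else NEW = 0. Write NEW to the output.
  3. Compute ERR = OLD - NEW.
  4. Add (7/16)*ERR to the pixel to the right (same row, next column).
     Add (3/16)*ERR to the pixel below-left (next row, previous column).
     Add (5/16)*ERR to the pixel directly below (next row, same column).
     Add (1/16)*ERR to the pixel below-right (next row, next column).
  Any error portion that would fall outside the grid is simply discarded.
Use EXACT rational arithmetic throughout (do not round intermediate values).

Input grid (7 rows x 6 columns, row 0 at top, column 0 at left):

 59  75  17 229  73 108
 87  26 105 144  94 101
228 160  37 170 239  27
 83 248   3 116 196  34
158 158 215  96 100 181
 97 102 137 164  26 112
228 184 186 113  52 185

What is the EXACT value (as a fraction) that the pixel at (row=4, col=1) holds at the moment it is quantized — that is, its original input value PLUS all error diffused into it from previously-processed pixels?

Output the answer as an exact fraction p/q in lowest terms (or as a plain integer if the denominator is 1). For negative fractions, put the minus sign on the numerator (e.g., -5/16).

Answer: 4920145098497/34359738368

Derivation:
(0,0): OLD=59 → NEW=0, ERR=59
(0,1): OLD=1613/16 → NEW=0, ERR=1613/16
(0,2): OLD=15643/256 → NEW=0, ERR=15643/256
(0,3): OLD=1047485/4096 → NEW=255, ERR=3005/4096
(0,4): OLD=4805163/65536 → NEW=0, ERR=4805163/65536
(0,5): OLD=146882349/1048576 → NEW=255, ERR=-120504531/1048576
(1,0): OLD=31831/256 → NEW=0, ERR=31831/256
(1,1): OLD=260193/2048 → NEW=0, ERR=260193/2048
(1,2): OLD=12197365/65536 → NEW=255, ERR=-4514315/65536
(1,3): OLD=34513809/262144 → NEW=255, ERR=-32332911/262144
(1,4): OLD=695405523/16777216 → NEW=0, ERR=695405523/16777216
(1,5): OLD=23569578965/268435456 → NEW=0, ERR=23569578965/268435456
(2,0): OLD=9524923/32768 → NEW=255, ERR=1169083/32768
(2,1): OLD=220375993/1048576 → NEW=255, ERR=-47010887/1048576
(2,2): OLD=-324240533/16777216 → NEW=0, ERR=-324240533/16777216
(2,3): OLD=16974182099/134217728 → NEW=0, ERR=16974182099/134217728
(2,4): OLD=1357368011001/4294967296 → NEW=255, ERR=262151350521/4294967296
(2,5): OLD=5754075456607/68719476736 → NEW=0, ERR=5754075456607/68719476736
(3,0): OLD=1438529547/16777216 → NEW=0, ERR=1438529547/16777216
(3,1): OLD=36253338927/134217728 → NEW=255, ERR=2027818287/134217728
(3,2): OLD=26286355197/1073741824 → NEW=0, ERR=26286355197/1073741824
(3,3): OLD=12126794857847/68719476736 → NEW=255, ERR=-5396671709833/68719476736
(3,4): OLD=112326346360727/549755813888 → NEW=255, ERR=-27861386180713/549755813888
(3,5): OLD=367755850621049/8796093022208 → NEW=0, ERR=367755850621049/8796093022208
(4,0): OLD=402927053125/2147483648 → NEW=255, ERR=-144681277115/2147483648
(4,1): OLD=4920145098497/34359738368 → NEW=255, ERR=-3841588185343/34359738368
Target (4,1): original=158, with diffused error = 4920145098497/34359738368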